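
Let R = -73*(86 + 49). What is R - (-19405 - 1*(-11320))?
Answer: -1770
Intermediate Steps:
R = -9855 (R = -73*135 = -9855)
R - (-19405 - 1*(-11320)) = -9855 - (-19405 - 1*(-11320)) = -9855 - (-19405 + 11320) = -9855 - 1*(-8085) = -9855 + 8085 = -1770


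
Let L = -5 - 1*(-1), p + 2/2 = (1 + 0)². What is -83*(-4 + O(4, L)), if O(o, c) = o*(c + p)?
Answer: 1660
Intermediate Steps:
p = 0 (p = -1 + (1 + 0)² = -1 + 1² = -1 + 1 = 0)
L = -4 (L = -5 + 1 = -4)
O(o, c) = c*o (O(o, c) = o*(c + 0) = o*c = c*o)
-83*(-4 + O(4, L)) = -83*(-4 - 4*4) = -83*(-4 - 16) = -83*(-20) = 1660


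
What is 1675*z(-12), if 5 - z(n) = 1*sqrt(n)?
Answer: 8375 - 3350*I*sqrt(3) ≈ 8375.0 - 5802.4*I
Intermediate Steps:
z(n) = 5 - sqrt(n)
1675*z(-12) = 1675*(5 - sqrt(-12)) = 1675*(5 - 2*I*sqrt(3)) = 8375 - 3350*I*sqrt(3)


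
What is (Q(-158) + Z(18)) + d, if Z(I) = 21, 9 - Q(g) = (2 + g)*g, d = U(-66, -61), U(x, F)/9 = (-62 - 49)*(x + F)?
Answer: 102255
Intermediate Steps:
U(x, F) = -999*F - 999*x (U(x, F) = 9*((-62 - 49)*(x + F)) = 9*(-111*(F + x)) = 9*(-111*F - 111*x) = -999*F - 999*x)
d = 126873 (d = -999*(-61) - 999*(-66) = 60939 + 65934 = 126873)
Q(g) = 9 - g*(2 + g) (Q(g) = 9 - (2 + g)*g = 9 - g*(2 + g))
(Q(-158) + Z(18)) + d = ((9 - 1*(-158)² - 2*(-158)) + 21) + 126873 = ((9 - 1*24964 + 316) + 21) + 126873 = ((9 - 24964 + 316) + 21) + 126873 = (-24639 + 21) + 126873 = -24618 + 126873 = 102255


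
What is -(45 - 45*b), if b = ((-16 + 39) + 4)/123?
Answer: -1440/41 ≈ -35.122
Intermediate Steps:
b = 9/41 (b = (23 + 4)*(1/123) = 27*(1/123) = 9/41 ≈ 0.21951)
-(45 - 45*b) = -(45 - 45*9/41) = -(45 - 405/41) = -1*1440/41 = -1440/41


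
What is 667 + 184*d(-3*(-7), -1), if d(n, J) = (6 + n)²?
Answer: 134803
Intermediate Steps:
667 + 184*d(-3*(-7), -1) = 667 + 184*(6 - 3*(-7))² = 667 + 184*(6 + 21)² = 667 + 184*27² = 667 + 184*729 = 667 + 134136 = 134803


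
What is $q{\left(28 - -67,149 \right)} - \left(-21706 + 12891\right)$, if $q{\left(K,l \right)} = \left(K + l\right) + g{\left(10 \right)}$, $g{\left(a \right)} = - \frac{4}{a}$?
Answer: $\frac{45293}{5} \approx 9058.6$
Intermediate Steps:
$q{\left(K,l \right)} = - \frac{2}{5} + K + l$ ($q{\left(K,l \right)} = \left(K + l\right) - \frac{4}{10} = \left(K + l\right) - \frac{2}{5} = - \frac{2}{5} + K + l$)
$q{\left(28 - -67,149 \right)} - \left(-21706 + 12891\right) = \left(- \frac{2}{5} + \left(28 - -67\right) + 149\right) - \left(-21706 + 12891\right) = \left(- \frac{2}{5} + \left(28 + 67\right) + 149\right) - -8815 = \left(- \frac{2}{5} + 95 + 149\right) + 8815 = \frac{1218}{5} + 8815 = \frac{45293}{5}$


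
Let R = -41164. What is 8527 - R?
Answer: 49691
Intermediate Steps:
8527 - R = 8527 - 1*(-41164) = 8527 + 41164 = 49691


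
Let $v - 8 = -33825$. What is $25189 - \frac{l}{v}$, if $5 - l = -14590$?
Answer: $\frac{121690144}{4831} \approx 25189.0$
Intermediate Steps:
$l = 14595$ ($l = 5 - -14590 = 5 + 14590 = 14595$)
$v = -33817$ ($v = 8 - 33825 = -33817$)
$25189 - \frac{l}{v} = 25189 - \frac{14595}{-33817} = 25189 - 14595 \left(- \frac{1}{33817}\right) = 25189 - - \frac{2085}{4831} = 25189 + \frac{2085}{4831} = \frac{121690144}{4831}$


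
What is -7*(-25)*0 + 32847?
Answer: 32847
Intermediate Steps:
-7*(-25)*0 + 32847 = 175*0 + 32847 = 0 + 32847 = 32847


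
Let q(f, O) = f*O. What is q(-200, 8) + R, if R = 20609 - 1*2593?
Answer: 16416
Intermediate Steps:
q(f, O) = O*f
R = 18016 (R = 20609 - 2593 = 18016)
q(-200, 8) + R = 8*(-200) + 18016 = -1600 + 18016 = 16416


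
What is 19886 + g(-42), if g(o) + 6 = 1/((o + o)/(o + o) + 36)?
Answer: 735561/37 ≈ 19880.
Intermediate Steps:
g(o) = -221/37 (g(o) = -6 + 1/((o + o)/(o + o) + 36) = -6 + 1/((2*o)/((2*o)) + 36) = -6 + 1/((2*o)*(1/(2*o)) + 36) = -6 + 1/(1 + 36) = -6 + 1/37 = -221/37)
19886 + g(-42) = 19886 - 221/37 = 735561/37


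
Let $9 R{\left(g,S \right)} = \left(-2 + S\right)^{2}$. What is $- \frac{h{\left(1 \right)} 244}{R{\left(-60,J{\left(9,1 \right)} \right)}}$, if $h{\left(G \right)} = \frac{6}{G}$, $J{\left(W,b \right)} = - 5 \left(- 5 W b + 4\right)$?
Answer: $- \frac{13176}{41209} \approx -0.31974$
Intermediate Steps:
$J{\left(W,b \right)} = -20 + 25 W b$ ($J{\left(W,b \right)} = - 5 \left(- 5 W b + 4\right) = - 5 \left(4 - 5 W b\right) = -20 + 25 W b$)
$R{\left(g,S \right)} = \frac{\left(-2 + S\right)^{2}}{9}$
$- \frac{h{\left(1 \right)} 244}{R{\left(-60,J{\left(9,1 \right)} \right)}} = - \frac{\frac{6}{1} \cdot 244}{\frac{1}{9} \left(-2 - \left(20 - 225\right)\right)^{2}} = - \frac{6 \cdot 1 \cdot 244}{\frac{1}{9} \left(-2 + \left(-20 + 225\right)\right)^{2}} = - \frac{6 \cdot 244}{\frac{1}{9} \left(-2 + 205\right)^{2}} = - \frac{1464}{\frac{1}{9} \cdot 203^{2}} = - \frac{1464}{\frac{1}{9} \cdot 41209} = - \frac{1464}{\frac{41209}{9}} = - \frac{1464 \cdot 9}{41209} = \left(-1\right) \frac{13176}{41209} = - \frac{13176}{41209}$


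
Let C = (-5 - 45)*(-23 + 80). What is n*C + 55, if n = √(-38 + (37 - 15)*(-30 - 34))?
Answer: 55 - 2850*I*√1446 ≈ 55.0 - 1.0838e+5*I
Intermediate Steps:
C = -2850 (C = -50*57 = -2850)
n = I*√1446 (n = √(-38 + 22*(-64)) = √(-38 - 1408) = √(-1446) = I*√1446 ≈ 38.026*I)
n*C + 55 = (I*√1446)*(-2850) + 55 = -2850*I*√1446 + 55 = 55 - 2850*I*√1446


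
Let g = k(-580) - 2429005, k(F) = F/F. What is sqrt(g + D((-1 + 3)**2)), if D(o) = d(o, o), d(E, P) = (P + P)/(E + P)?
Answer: I*sqrt(2429003) ≈ 1558.5*I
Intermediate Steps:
k(F) = 1
d(E, P) = 2*P/(E + P) (d(E, P) = (2*P)/(E + P) = 2*P/(E + P))
D(o) = 1 (D(o) = 2*o/(o + o) = 2*o/((2*o)) = 2*o*(1/(2*o)) = 1)
g = -2429004 (g = 1 - 2429005 = -2429004)
sqrt(g + D((-1 + 3)**2)) = sqrt(-2429004 + 1) = sqrt(-2429003) = I*sqrt(2429003)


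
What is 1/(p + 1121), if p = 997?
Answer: 1/2118 ≈ 0.00047214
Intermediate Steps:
1/(p + 1121) = 1/(997 + 1121) = 1/2118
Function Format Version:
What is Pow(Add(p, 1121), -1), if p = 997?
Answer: Rational(1, 2118) ≈ 0.00047214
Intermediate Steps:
Pow(Add(p, 1121), -1) = Pow(Add(997, 1121), -1) = Pow(2118, -1) = Rational(1, 2118)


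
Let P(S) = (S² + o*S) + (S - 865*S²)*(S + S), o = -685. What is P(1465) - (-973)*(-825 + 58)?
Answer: -5439495262391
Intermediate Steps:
P(S) = S² - 685*S + 2*S*(S - 865*S²) (P(S) = (S² - 685*S) + (S - 865*S²)*(S + S) = (S² - 685*S) + (S - 865*S²)*(2*S) = (S² - 685*S) + 2*S*(S - 865*S²) = S² - 685*S + 2*S*(S - 865*S²))
P(1465) - (-973)*(-825 + 58) = 1465*(-685 - 1730*1465² + 3*1465) - (-973)*(-825 + 58) = 1465*(-685 - 1730*2146225 + 4395) - (-973)*(-767) = 1465*(-685 - 3712969250 + 4395) - 1*746291 = 1465*(-3712965540) - 746291 = -5439494516100 - 746291 = -5439495262391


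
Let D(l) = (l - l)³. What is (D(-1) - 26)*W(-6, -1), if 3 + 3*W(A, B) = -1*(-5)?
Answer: -52/3 ≈ -17.333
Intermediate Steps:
D(l) = 0 (D(l) = 0³ = 0)
W(A, B) = ⅔ (W(A, B) = -1 + (-1*(-5))/3 = -1 + (⅓)*5 = -1 + 5/3 = ⅔)
(D(-1) - 26)*W(-6, -1) = (0 - 26)*(⅔) = -26*⅔ = -52/3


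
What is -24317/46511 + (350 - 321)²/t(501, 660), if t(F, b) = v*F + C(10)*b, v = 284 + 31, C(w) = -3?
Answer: -3750323944/7248041685 ≈ -0.51743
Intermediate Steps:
v = 315
t(F, b) = -3*b + 315*F (t(F, b) = 315*F - 3*b = -3*b + 315*F)
-24317/46511 + (350 - 321)²/t(501, 660) = -24317/46511 + (350 - 321)²/(-3*660 + 315*501) = -24317*1/46511 + 29²/(-1980 + 157815) = -24317/46511 + 841/155835 = -3750323944/7248041685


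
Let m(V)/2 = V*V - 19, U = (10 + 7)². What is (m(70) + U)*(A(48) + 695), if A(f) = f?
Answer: 7467893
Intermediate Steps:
U = 289 (U = 17² = 289)
m(V) = -38 + 2*V² (m(V) = 2*(V*V - 19) = 2*(V² - 19) = 2*(-19 + V²) = -38 + 2*V²)
(m(70) + U)*(A(48) + 695) = ((-38 + 2*70²) + 289)*(48 + 695) = ((-38 + 2*4900) + 289)*743 = ((-38 + 9800) + 289)*743 = (9762 + 289)*743 = 10051*743 = 7467893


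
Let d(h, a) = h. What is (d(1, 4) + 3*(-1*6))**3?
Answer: -4913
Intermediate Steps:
(d(1, 4) + 3*(-1*6))**3 = (1 + 3*(-1*6))**3 = (1 + 3*(-6))**3 = (1 - 18)**3 = (-17)**3 = -4913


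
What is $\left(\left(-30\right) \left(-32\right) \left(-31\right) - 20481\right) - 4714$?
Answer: $-54955$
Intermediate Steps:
$\left(\left(-30\right) \left(-32\right) \left(-31\right) - 20481\right) - 4714 = \left(960 \left(-31\right) - 20481\right) + \left(-15117 + 10403\right) = \left(-29760 - 20481\right) - 4714 = -50241 - 4714 = -54955$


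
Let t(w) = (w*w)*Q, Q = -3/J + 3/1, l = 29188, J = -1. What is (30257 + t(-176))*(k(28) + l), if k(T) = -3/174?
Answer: 365858346039/58 ≈ 6.3079e+9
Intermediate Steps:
k(T) = -1/58 (k(T) = -3*1/174 = -1/58)
Q = 6 (Q = -3/(-1) + 3/1 = -3*(-1) + 3*1 = 3 + 3 = 6)
t(w) = 6*w**2 (t(w) = (w*w)*6 = w**2*6 = 6*w**2)
(30257 + t(-176))*(k(28) + l) = (30257 + 6*(-176)**2)*(-1/58 + 29188) = (30257 + 6*30976)*(1692903/58) = (30257 + 185856)*(1692903/58) = 216113*(1692903/58) = 365858346039/58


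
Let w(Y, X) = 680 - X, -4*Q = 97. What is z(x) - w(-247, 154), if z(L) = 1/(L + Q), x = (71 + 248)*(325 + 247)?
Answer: -383861646/729775 ≈ -526.00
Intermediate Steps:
Q = -97/4 (Q = -1/4*97 = -97/4 ≈ -24.250)
x = 182468 (x = 319*572 = 182468)
z(L) = 1/(-97/4 + L) (z(L) = 1/(L - 97/4) = 1/(-97/4 + L))
z(x) - w(-247, 154) = 4/(-97 + 4*182468) - (680 - 1*154) = 4/(-97 + 729872) - (680 - 154) = 4/729775 - 1*526 = 4*(1/729775) - 526 = 4/729775 - 526 = -383861646/729775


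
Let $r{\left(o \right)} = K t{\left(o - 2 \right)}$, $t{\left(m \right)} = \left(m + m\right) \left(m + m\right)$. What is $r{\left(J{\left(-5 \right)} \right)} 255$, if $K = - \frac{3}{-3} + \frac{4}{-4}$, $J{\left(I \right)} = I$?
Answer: $0$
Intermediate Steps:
$t{\left(m \right)} = 4 m^{2}$ ($t{\left(m \right)} = 2 m 2 m = 4 m^{2}$)
$K = 0$ ($K = \left(-3\right) \left(- \frac{1}{3}\right) + 4 \left(- \frac{1}{4}\right) = 1 - 1 = 0$)
$r{\left(o \right)} = 0$ ($r{\left(o \right)} = 0 \cdot 4 \left(o - 2\right)^{2} = 0 \cdot 4 \left(-2 + o\right)^{2} = 0$)
$r{\left(J{\left(-5 \right)} \right)} 255 = 0 \cdot 255 = 0$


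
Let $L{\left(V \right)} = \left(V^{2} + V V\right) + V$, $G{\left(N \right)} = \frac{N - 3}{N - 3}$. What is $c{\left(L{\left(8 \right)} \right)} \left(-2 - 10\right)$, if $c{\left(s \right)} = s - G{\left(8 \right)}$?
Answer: $-1620$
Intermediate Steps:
$G{\left(N \right)} = 1$ ($G{\left(N \right)} = \frac{-3 + N}{-3 + N} = 1$)
$L{\left(V \right)} = V + 2 V^{2}$ ($L{\left(V \right)} = \left(V^{2} + V^{2}\right) + V = 2 V^{2} + V = V + 2 V^{2}$)
$c{\left(s \right)} = -1 + s$ ($c{\left(s \right)} = s - 1 = -1 + s$)
$c{\left(L{\left(8 \right)} \right)} \left(-2 - 10\right) = \left(-1 + 8 \left(1 + 2 \cdot 8\right)\right) \left(-2 - 10\right) = \left(-1 + 8 \left(1 + 16\right)\right) \left(-2 - 10\right) = \left(-1 + 8 \cdot 17\right) \left(-12\right) = \left(-1 + 136\right) \left(-12\right) = 135 \left(-12\right) = -1620$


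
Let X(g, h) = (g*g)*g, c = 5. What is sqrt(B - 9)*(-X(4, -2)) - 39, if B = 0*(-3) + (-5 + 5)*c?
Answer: -39 - 192*I ≈ -39.0 - 192.0*I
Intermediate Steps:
X(g, h) = g**3 (X(g, h) = g**2*g = g**3)
B = 0 (B = 0*(-3) + (-5 + 5)*5 = 0 + 0*5 = 0 + 0 = 0)
sqrt(B - 9)*(-X(4, -2)) - 39 = sqrt(0 - 9)*(-1*4**3) - 39 = sqrt(-9)*(-1*64) - 39 = (3*I)*(-64) - 39 = -192*I - 39 = -39 - 192*I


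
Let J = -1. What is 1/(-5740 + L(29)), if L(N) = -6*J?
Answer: -1/5734 ≈ -0.00017440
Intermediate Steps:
L(N) = 6 (L(N) = -6*(-1) = 6)
1/(-5740 + L(29)) = 1/(-5740 + 6) = 1/(-5734) = -1/5734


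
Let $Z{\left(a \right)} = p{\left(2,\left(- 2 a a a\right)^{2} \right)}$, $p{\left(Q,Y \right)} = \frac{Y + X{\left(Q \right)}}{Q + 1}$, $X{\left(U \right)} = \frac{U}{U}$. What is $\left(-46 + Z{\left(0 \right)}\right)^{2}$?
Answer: $\frac{18769}{9} \approx 2085.4$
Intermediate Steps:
$X{\left(U \right)} = 1$
$p{\left(Q,Y \right)} = \frac{1 + Y}{1 + Q}$ ($p{\left(Q,Y \right)} = \frac{Y + 1}{Q + 1} = \frac{1 + Y}{1 + Q}$)
$Z{\left(a \right)} = \frac{1}{3} + \frac{4 a^{6}}{3}$ ($Z{\left(a \right)} = \frac{1 + \left(- 2 a a a\right)^{2}}{1 + 2} = \frac{1 + \left(- 2 a^{2} a\right)^{2}}{3} = \frac{1 + \left(- 2 a^{3}\right)^{2}}{3} = \frac{1 + 4 a^{6}}{3} = \frac{1}{3} + \frac{4 a^{6}}{3}$)
$\left(-46 + Z{\left(0 \right)}\right)^{2} = \left(-46 + \left(\frac{1}{3} + \frac{4 \cdot 0^{6}}{3}\right)\right)^{2} = \left(-46 + \left(\frac{1}{3} + \frac{4}{3} \cdot 0\right)\right)^{2} = \left(-46 + \left(\frac{1}{3} + 0\right)\right)^{2} = \left(-46 + \frac{1}{3}\right)^{2} = \left(- \frac{137}{3}\right)^{2} = \frac{18769}{9}$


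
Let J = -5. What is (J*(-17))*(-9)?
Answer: -765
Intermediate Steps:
(J*(-17))*(-9) = -5*(-17)*(-9) = 85*(-9) = -765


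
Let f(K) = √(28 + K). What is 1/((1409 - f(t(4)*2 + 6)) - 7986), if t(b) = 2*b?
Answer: -6577/43256879 + 5*√2/43256879 ≈ -0.00015188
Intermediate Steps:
1/((1409 - f(t(4)*2 + 6)) - 7986) = 1/((1409 - √(28 + ((2*4)*2 + 6))) - 7986) = 1/((1409 - √(28 + (8*2 + 6))) - 7986) = 1/((1409 - √(28 + (16 + 6))) - 7986) = 1/((1409 - √(28 + 22)) - 7986) = 1/((1409 - √50) - 7986) = 1/((1409 - 5*√2) - 7986) = 1/(-6577 - 5*√2)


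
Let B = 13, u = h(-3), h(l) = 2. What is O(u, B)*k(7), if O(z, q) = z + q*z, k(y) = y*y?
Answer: 1372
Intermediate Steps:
u = 2
k(y) = y**2
O(u, B)*k(7) = (2*(1 + 13))*7**2 = (2*14)*49 = 28*49 = 1372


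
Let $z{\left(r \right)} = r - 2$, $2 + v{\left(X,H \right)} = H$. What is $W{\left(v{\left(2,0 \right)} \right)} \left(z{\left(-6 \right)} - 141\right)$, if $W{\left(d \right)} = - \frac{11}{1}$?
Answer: $1639$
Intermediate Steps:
$v{\left(X,H \right)} = -2 + H$
$z{\left(r \right)} = -2 + r$
$W{\left(d \right)} = -11$ ($W{\left(d \right)} = \left(-11\right) 1 = -11$)
$W{\left(v{\left(2,0 \right)} \right)} \left(z{\left(-6 \right)} - 141\right) = - 11 \left(\left(-2 - 6\right) - 141\right) = - 11 \left(-8 - 141\right) = \left(-11\right) \left(-149\right) = 1639$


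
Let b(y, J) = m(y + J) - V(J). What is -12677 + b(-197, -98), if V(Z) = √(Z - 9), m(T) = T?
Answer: -12972 - I*√107 ≈ -12972.0 - 10.344*I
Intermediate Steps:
V(Z) = √(-9 + Z)
b(y, J) = J + y - √(-9 + J) (b(y, J) = (y + J) - √(-9 + J) = (J + y) - √(-9 + J) = J + y - √(-9 + J))
-12677 + b(-197, -98) = -12677 + (-98 - 197 - √(-9 - 98)) = -12677 + (-98 - 197 - √(-107)) = -12677 + (-98 - 197 - I*√107) = -12677 + (-295 - I*√107) = -12972 - I*√107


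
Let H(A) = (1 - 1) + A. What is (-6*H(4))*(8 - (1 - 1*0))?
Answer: -168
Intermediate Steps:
H(A) = A (H(A) = 0 + A = A)
(-6*H(4))*(8 - (1 - 1*0)) = (-6*4)*(8 - (1 - 1*0)) = -24*(8 - (1 + 0)) = -24*(8 - 1*1) = -24*(8 - 1) = -24*7 = -168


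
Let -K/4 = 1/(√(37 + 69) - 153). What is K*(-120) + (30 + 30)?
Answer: 1324740/23303 - 480*√106/23303 ≈ 56.636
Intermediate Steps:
K = -4/(-153 + √106) (K = -4/(√(37 + 69) - 153) = -4/(√106 - 153) = -4/(-153 + √106) ≈ 0.028030)
K*(-120) + (30 + 30) = (612/23303 + 4*√106/23303)*(-120) + (30 + 30) = (-73440/23303 - 480*√106/23303) + 60 = 1324740/23303 - 480*√106/23303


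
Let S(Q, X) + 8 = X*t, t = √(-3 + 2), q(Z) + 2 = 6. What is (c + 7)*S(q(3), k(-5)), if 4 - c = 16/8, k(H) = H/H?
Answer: -72 + 9*I ≈ -72.0 + 9.0*I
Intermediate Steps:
q(Z) = 4 (q(Z) = -2 + 6 = 4)
k(H) = 1
t = I (t = √(-1) = I ≈ 1.0*I)
S(Q, X) = -8 + I*X (S(Q, X) = -8 + X*I = -8 + I*X)
c = 2 (c = 4 - 16/8 = 4 - 1*2 = 4 - 2 = 2)
(c + 7)*S(q(3), k(-5)) = (2 + 7)*(-8 + I*1) = 9*(-8 + I) = -72 + 9*I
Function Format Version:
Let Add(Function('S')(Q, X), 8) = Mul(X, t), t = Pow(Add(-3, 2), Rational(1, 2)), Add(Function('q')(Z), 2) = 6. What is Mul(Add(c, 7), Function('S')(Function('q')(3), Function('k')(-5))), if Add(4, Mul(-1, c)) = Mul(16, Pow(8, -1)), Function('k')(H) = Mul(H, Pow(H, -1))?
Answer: Add(-72, Mul(9, I)) ≈ Add(-72.000, Mul(9.0000, I))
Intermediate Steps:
Function('q')(Z) = 4 (Function('q')(Z) = Add(-2, 6) = 4)
Function('k')(H) = 1
t = I (t = Pow(-1, Rational(1, 2)) = I ≈ Mul(1.0000, I))
Function('S')(Q, X) = Add(-8, Mul(I, X)) (Function('S')(Q, X) = Add(-8, Mul(X, I)) = Add(-8, Mul(I, X)))
c = 2 (c = Add(4, Mul(-1, Mul(16, Pow(8, -1)))) = Add(4, Mul(-1, Mul(16, Rational(1, 8)))) = Add(4, Mul(-1, 2)) = Add(4, -2) = 2)
Mul(Add(c, 7), Function('S')(Function('q')(3), Function('k')(-5))) = Mul(Add(2, 7), Add(-8, Mul(I, 1))) = Mul(9, Add(-8, I)) = Add(-72, Mul(9, I))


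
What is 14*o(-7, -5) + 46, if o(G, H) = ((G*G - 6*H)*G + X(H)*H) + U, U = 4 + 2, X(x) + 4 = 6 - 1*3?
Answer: -7542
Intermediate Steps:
X(x) = -1 (X(x) = -4 + (6 - 1*3) = -4 + (6 - 3) = -4 + 3 = -1)
U = 6
o(G, H) = 6 - H + G*(G**2 - 6*H) (o(G, H) = ((G*G - 6*H)*G - H) + 6 = ((G**2 - 6*H)*G - H) + 6 = (G*(G**2 - 6*H) - H) + 6 = (-H + G*(G**2 - 6*H)) + 6 = 6 - H + G*(G**2 - 6*H))
14*o(-7, -5) + 46 = 14*(6 + (-7)**3 - 1*(-5) - 6*(-7)*(-5)) + 46 = 14*(6 - 343 + 5 - 210) + 46 = 14*(-542) + 46 = -7588 + 46 = -7542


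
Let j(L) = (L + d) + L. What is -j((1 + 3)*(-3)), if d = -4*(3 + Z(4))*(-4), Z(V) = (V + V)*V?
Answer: -536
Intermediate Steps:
Z(V) = 2*V² (Z(V) = (2*V)*V = 2*V²)
d = 560 (d = -4*(3 + 2*4²)*(-4) = -4*(3 + 2*16)*(-4) = -4*(3 + 32)*(-4) = -4*35*(-4) = -140*(-4) = 560)
j(L) = 560 + 2*L (j(L) = (L + 560) + L = (560 + L) + L = 560 + 2*L)
-j((1 + 3)*(-3)) = -(560 + 2*((1 + 3)*(-3))) = -(560 + 2*(4*(-3))) = -(560 + 2*(-12)) = -(560 - 24) = -1*536 = -536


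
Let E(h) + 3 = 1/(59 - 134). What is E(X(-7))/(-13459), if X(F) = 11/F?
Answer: 226/1009425 ≈ 0.00022389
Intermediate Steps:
E(h) = -226/75 (E(h) = -3 + 1/(59 - 134) = -3 + 1/(-75) = -3 - 1/75 = -226/75)
E(X(-7))/(-13459) = -226/75/(-13459) = -226/75*(-1/13459) = 226/1009425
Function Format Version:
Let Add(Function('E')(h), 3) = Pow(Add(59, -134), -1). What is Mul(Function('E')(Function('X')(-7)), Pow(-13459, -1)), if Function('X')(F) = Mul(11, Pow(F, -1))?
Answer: Rational(226, 1009425) ≈ 0.00022389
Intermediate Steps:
Function('E')(h) = Rational(-226, 75) (Function('E')(h) = Add(-3, Pow(Add(59, -134), -1)) = Add(-3, Pow(-75, -1)) = Add(-3, Rational(-1, 75)) = Rational(-226, 75))
Mul(Function('E')(Function('X')(-7)), Pow(-13459, -1)) = Mul(Rational(-226, 75), Pow(-13459, -1)) = Mul(Rational(-226, 75), Rational(-1, 13459)) = Rational(226, 1009425)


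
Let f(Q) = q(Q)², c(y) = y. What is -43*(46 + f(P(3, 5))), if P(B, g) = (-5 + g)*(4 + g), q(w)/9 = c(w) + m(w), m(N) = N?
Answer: -1978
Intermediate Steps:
q(w) = 18*w (q(w) = 9*(w + w) = 9*(2*w) = 18*w)
f(Q) = 324*Q² (f(Q) = (18*Q)² = 324*Q²)
-43*(46 + f(P(3, 5))) = -43*(46 + 324*(-20 + 5² - 1*5)²) = -43*(46 + 324*(-20 + 25 - 5)²) = -43*(46 + 324*0²) = -43*(46 + 324*0) = -43*(46 + 0) = -43*46 = -1978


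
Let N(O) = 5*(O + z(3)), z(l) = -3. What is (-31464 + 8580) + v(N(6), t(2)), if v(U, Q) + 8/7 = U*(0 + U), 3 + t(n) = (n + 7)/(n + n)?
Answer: -158621/7 ≈ -22660.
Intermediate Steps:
t(n) = -3 + (7 + n)/(2*n) (t(n) = -3 + (n + 7)/(n + n) = -3 + (7 + n)/((2*n)) = -3 + (7 + n)*(1/(2*n)) = -3 + (7 + n)/(2*n))
N(O) = -15 + 5*O (N(O) = 5*(O - 3) = 5*(-3 + O) = -15 + 5*O)
v(U, Q) = -8/7 + U² (v(U, Q) = -8/7 + U*(0 + U) = -8/7 + U*U = -8/7 + U²)
(-31464 + 8580) + v(N(6), t(2)) = (-31464 + 8580) + (-8/7 + (-15 + 5*6)²) = -22884 + (-8/7 + (-15 + 30)²) = -22884 + (-8/7 + 15²) = -22884 + (-8/7 + 225) = -22884 + 1567/7 = -158621/7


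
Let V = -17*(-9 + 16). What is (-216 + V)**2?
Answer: 112225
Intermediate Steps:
V = -119 (V = -17*7 = -119)
(-216 + V)**2 = (-216 - 119)**2 = (-335)**2 = 112225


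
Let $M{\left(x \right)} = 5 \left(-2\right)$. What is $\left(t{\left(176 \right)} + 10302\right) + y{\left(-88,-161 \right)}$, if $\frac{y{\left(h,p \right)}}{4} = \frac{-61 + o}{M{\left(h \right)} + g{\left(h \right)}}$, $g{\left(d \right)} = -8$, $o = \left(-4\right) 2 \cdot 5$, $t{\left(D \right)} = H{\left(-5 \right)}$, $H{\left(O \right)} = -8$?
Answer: $\frac{92848}{9} \approx 10316.0$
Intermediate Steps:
$M{\left(x \right)} = -10$
$t{\left(D \right)} = -8$
$o = -40$ ($o = \left(-8\right) 5 = -40$)
$y{\left(h,p \right)} = \frac{202}{9}$ ($y{\left(h,p \right)} = 4 \frac{-61 - 40}{-10 - 8} = 4 \left(- \frac{101}{-18}\right) = 4 \left(\left(-101\right) \left(- \frac{1}{18}\right)\right) = 4 \cdot \frac{101}{18} = \frac{202}{9}$)
$\left(t{\left(176 \right)} + 10302\right) + y{\left(-88,-161 \right)} = \left(-8 + 10302\right) + \frac{202}{9} = 10294 + \frac{202}{9} = \frac{92848}{9}$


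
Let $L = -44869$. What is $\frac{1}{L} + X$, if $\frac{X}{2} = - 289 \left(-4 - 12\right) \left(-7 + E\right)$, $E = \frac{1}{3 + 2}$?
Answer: $- \frac{14108249413}{224345} \approx -62886.0$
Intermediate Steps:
$E = \frac{1}{5} \approx 0.2$
$X = - \frac{314432}{5}$ ($X = 2 \left(- 289 \left(-4 - 12\right) \left(-7 + \frac{1}{5}\right)\right) = 2 \left(- 289 \left(\left(-16\right) \left(- \frac{34}{5}\right)\right)\right) = 2 \left(\left(-289\right) \frac{544}{5}\right) = 2 \left(- \frac{157216}{5}\right) = - \frac{314432}{5} \approx -62886.0$)
$\frac{1}{L} + X = \frac{1}{-44869} - \frac{314432}{5} = - \frac{1}{44869} - \frac{314432}{5} = - \frac{14108249413}{224345}$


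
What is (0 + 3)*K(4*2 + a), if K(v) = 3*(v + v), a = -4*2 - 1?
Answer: -18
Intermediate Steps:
a = -9 (a = -8 - 1 = -9)
K(v) = 6*v (K(v) = 3*(2*v) = 6*v)
(0 + 3)*K(4*2 + a) = (0 + 3)*(6*(4*2 - 9)) = 3*(6*(8 - 9)) = 3*(6*(-1)) = 3*(-6) = -18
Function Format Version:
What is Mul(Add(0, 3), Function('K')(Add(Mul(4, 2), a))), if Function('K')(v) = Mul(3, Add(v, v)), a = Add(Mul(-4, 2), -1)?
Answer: -18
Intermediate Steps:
a = -9 (a = Add(-8, -1) = -9)
Function('K')(v) = Mul(6, v) (Function('K')(v) = Mul(3, Mul(2, v)) = Mul(6, v))
Mul(Add(0, 3), Function('K')(Add(Mul(4, 2), a))) = Mul(Add(0, 3), Mul(6, Add(Mul(4, 2), -9))) = Mul(3, Mul(6, Add(8, -9))) = Mul(3, Mul(6, -1)) = Mul(3, -6) = -18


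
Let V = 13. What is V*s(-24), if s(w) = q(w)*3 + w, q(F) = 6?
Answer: -78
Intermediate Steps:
s(w) = 18 + w (s(w) = 6*3 + w = 18 + w)
V*s(-24) = 13*(18 - 24) = 13*(-6) = -78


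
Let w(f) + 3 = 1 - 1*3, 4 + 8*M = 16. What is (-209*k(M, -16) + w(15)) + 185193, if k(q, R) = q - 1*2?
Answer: 370585/2 ≈ 1.8529e+5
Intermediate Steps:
M = 3/2 (M = -½ + (⅛)*16 = -½ + 2 = 3/2 ≈ 1.5000)
k(q, R) = -2 + q (k(q, R) = q - 2 = -2 + q)
w(f) = -5 (w(f) = -3 + (1 - 1*3) = -3 + (1 - 3) = -3 - 2 = -5)
(-209*k(M, -16) + w(15)) + 185193 = (-209*(-2 + 3/2) - 5) + 185193 = (-209*(-½) - 5) + 185193 = (209/2 - 5) + 185193 = 199/2 + 185193 = 370585/2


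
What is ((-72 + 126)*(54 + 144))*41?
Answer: 438372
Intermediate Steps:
((-72 + 126)*(54 + 144))*41 = (54*198)*41 = 10692*41 = 438372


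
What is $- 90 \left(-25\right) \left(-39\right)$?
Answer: $-87750$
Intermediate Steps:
$- 90 \left(-25\right) \left(-39\right) = - \left(-2250\right) \left(-39\right) = \left(-1\right) 87750 = -87750$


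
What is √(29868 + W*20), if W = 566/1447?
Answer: 2*√15638566813/1447 ≈ 172.85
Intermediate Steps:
W = 566/1447 (W = 566*(1/1447) = 566/1447 ≈ 0.39115)
√(29868 + W*20) = √(29868 + (566/1447)*20) = √(29868 + 11320/1447) = √(43230316/1447) = 2*√15638566813/1447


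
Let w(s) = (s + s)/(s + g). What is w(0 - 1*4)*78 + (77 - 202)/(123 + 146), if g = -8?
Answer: 13863/269 ≈ 51.535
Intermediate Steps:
w(s) = 2*s/(-8 + s) (w(s) = (s + s)/(s - 8) = (2*s)/(-8 + s) = 2*s/(-8 + s))
w(0 - 1*4)*78 + (77 - 202)/(123 + 146) = (2*(0 - 1*4)/(-8 + (0 - 1*4)))*78 + (77 - 202)/(123 + 146) = (2*(0 - 4)/(-8 + (0 - 4)))*78 - 125/269 = (2*(-4)/(-8 - 4))*78 - 125*1/269 = (2*(-4)/(-12))*78 - 125/269 = (2*(-4)*(-1/12))*78 - 125/269 = (⅔)*78 - 125/269 = 52 - 125/269 = 13863/269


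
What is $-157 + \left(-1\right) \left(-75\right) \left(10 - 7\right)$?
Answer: $68$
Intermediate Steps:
$-157 + \left(-1\right) \left(-75\right) \left(10 - 7\right) = -157 + 75 \cdot 3 = -157 + 225 = 68$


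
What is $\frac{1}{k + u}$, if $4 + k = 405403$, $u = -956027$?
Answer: $- \frac{1}{550628} \approx -1.8161 \cdot 10^{-6}$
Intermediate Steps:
$k = 405399$ ($k = -4 + 405403 = 405399$)
$\frac{1}{k + u} = \frac{1}{405399 - 956027} = \frac{1}{-550628} = - \frac{1}{550628}$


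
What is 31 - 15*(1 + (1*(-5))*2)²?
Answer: -1184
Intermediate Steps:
31 - 15*(1 + (1*(-5))*2)² = 31 - 15*(1 - 5*2)² = 31 - 15*(1 - 10)² = 31 - 15*(-9)² = 31 - 15*81 = 31 - 1215 = -1184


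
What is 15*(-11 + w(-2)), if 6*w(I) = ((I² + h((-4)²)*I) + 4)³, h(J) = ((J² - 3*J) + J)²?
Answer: -2525888853769125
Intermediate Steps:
h(J) = (J² - 2*J)²
w(I) = (4 + I² + 50176*I)³/6 (w(I) = ((I² + (((-4)²)²*(-2 + (-4)²)²)*I) + 4)³/6 = ((I² + (16²*(-2 + 16)²)*I) + 4)³/6 = ((I² + (256*14²)*I) + 4)³/6 = ((I² + (256*196)*I) + 4)³/6 = ((I² + 50176*I) + 4)³/6 = (4 + I² + 50176*I)³/6)
15*(-11 + w(-2)) = 15*(-11 + (4 + (-2)² + 50176*(-2))³/6) = 15*(-11 + (4 + 4 - 100352)³/6) = 15*(-11 + (⅙)*(-100344)³) = 15*(-11 + (⅙)*(-1010355541507584)) = 15*(-11 - 168392590251264) = 15*(-168392590251275) = -2525888853769125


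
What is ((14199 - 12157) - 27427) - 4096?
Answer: -29481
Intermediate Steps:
((14199 - 12157) - 27427) - 4096 = (2042 - 27427) - 4096 = -25385 - 4096 = -29481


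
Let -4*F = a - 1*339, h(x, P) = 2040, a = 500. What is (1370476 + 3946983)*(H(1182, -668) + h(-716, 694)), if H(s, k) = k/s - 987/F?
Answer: 149183237165158/13593 ≈ 1.0975e+10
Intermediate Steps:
F = -161/4 (F = -(500 - 1*339)/4 = -(500 - 339)/4 = -¼*161 = -161/4 ≈ -40.250)
H(s, k) = 564/23 + k/s (H(s, k) = k/s - 987/(-161/4) = k/s - 987*(-4/161) = k/s + 564/23 = 564/23 + k/s)
(1370476 + 3946983)*(H(1182, -668) + h(-716, 694)) = (1370476 + 3946983)*((564/23 - 668/1182) + 2040) = 5317459*((564/23 - 668*1/1182) + 2040) = 5317459*((564/23 - 334/591) + 2040) = 5317459*(325642/13593 + 2040) = 5317459*(28055362/13593) = 149183237165158/13593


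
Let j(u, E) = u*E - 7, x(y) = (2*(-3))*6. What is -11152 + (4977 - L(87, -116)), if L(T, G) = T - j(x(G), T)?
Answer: -9401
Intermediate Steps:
x(y) = -36 (x(y) = -6*6 = -36)
j(u, E) = -7 + E*u (j(u, E) = E*u - 7 = -7 + E*u)
L(T, G) = 7 + 37*T (L(T, G) = T - (-7 + T*(-36)) = T - (-7 - 36*T) = T + (7 + 36*T) = 7 + 37*T)
-11152 + (4977 - L(87, -116)) = -11152 + (4977 - (7 + 37*87)) = -11152 + (4977 - (7 + 3219)) = -11152 + (4977 - 1*3226) = -11152 + (4977 - 3226) = -11152 + 1751 = -9401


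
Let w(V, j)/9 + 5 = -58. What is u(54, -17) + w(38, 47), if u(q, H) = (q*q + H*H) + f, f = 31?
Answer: 2669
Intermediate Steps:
w(V, j) = -567 (w(V, j) = -45 + 9*(-58) = -45 - 522 = -567)
u(q, H) = 31 + H² + q² (u(q, H) = (q*q + H*H) + 31 = (q² + H²) + 31 = (H² + q²) + 31 = 31 + H² + q²)
u(54, -17) + w(38, 47) = (31 + (-17)² + 54²) - 567 = (31 + 289 + 2916) - 567 = 3236 - 567 = 2669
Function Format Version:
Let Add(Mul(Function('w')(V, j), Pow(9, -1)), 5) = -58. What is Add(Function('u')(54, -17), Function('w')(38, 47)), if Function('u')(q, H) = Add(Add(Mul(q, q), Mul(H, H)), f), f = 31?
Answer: 2669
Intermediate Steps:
Function('w')(V, j) = -567 (Function('w')(V, j) = Add(-45, Mul(9, -58)) = Add(-45, -522) = -567)
Function('u')(q, H) = Add(31, Pow(H, 2), Pow(q, 2)) (Function('u')(q, H) = Add(Add(Mul(q, q), Mul(H, H)), 31) = Add(Add(Pow(q, 2), Pow(H, 2)), 31) = Add(Add(Pow(H, 2), Pow(q, 2)), 31) = Add(31, Pow(H, 2), Pow(q, 2)))
Add(Function('u')(54, -17), Function('w')(38, 47)) = Add(Add(31, Pow(-17, 2), Pow(54, 2)), -567) = Add(Add(31, 289, 2916), -567) = Add(3236, -567) = 2669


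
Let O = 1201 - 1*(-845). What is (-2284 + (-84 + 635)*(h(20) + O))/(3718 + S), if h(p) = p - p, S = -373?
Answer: 1125062/3345 ≈ 336.34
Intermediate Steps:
O = 2046 (O = 1201 + 845 = 2046)
h(p) = 0
(-2284 + (-84 + 635)*(h(20) + O))/(3718 + S) = (-2284 + (-84 + 635)*(0 + 2046))/(3718 - 373) = (-2284 + 551*2046)/3345 = (-2284 + 1127346)*(1/3345) = 1125062*(1/3345) = 1125062/3345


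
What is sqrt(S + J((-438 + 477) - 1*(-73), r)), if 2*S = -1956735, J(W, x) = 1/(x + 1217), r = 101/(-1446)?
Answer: I*sqrt(12117970702867025766)/3519362 ≈ 989.13*I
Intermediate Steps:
r = -101/1446 (r = 101*(-1/1446) = -101/1446 ≈ -0.069848)
J(W, x) = 1/(1217 + x)
S = -1956735/2 (S = (1/2)*(-1956735) = -1956735/2 ≈ -9.7837e+5)
sqrt(S + J((-438 + 477) - 1*(-73), r)) = sqrt(-1956735/2 + 1/(1217 - 101/1446)) = sqrt(-1956735/2 + 1/(1759681/1446)) = sqrt(-1956735/2 + 1446/1759681) = sqrt(-3443229398643/3519362) = I*sqrt(12117970702867025766)/3519362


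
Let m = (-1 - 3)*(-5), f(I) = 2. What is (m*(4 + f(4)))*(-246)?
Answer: -29520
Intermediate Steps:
m = 20 (m = -4*(-5) = 20)
(m*(4 + f(4)))*(-246) = (20*(4 + 2))*(-246) = (20*6)*(-246) = 120*(-246) = -29520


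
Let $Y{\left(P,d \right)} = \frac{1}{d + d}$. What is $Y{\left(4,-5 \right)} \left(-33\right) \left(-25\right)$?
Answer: $- \frac{165}{2} \approx -82.5$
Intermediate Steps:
$Y{\left(P,d \right)} = \frac{1}{2 d}$
$Y{\left(4,-5 \right)} \left(-33\right) \left(-25\right) = \frac{1}{2 \left(-5\right)} \left(-33\right) \left(-25\right) = \frac{1}{2} \left(- \frac{1}{5}\right) \left(-33\right) \left(-25\right) = \left(- \frac{1}{10}\right) \left(-33\right) \left(-25\right) = \frac{33}{10} \left(-25\right) = - \frac{165}{2}$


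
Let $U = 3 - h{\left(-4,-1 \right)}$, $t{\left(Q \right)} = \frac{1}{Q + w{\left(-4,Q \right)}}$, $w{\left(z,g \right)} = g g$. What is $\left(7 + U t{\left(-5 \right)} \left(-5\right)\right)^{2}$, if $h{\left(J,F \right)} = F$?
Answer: $36$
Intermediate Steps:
$w{\left(z,g \right)} = g^{2}$
$t{\left(Q \right)} = \frac{1}{Q + Q^{2}}$
$U = 4$ ($U = 3 - -1 = 3 + 1 = 4$)
$\left(7 + U t{\left(-5 \right)} \left(-5\right)\right)^{2} = \left(7 + 4 \frac{1}{\left(-5\right) \left(1 - 5\right)} \left(-5\right)\right)^{2} = \left(7 + 4 \left(- \frac{1}{5 \left(-4\right)}\right) \left(-5\right)\right)^{2} = \left(7 + 4 \left(\left(- \frac{1}{5}\right) \left(- \frac{1}{4}\right)\right) \left(-5\right)\right)^{2} = \left(7 + 4 \cdot \frac{1}{20} \left(-5\right)\right)^{2} = \left(7 + \frac{1}{5} \left(-5\right)\right)^{2} = \left(7 - 1\right)^{2} = 6^{2} = 36$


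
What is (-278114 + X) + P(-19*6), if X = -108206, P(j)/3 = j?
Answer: -386662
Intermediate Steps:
P(j) = 3*j
(-278114 + X) + P(-19*6) = (-278114 - 108206) + 3*(-19*6) = -386320 + 3*(-114) = -386320 - 342 = -386662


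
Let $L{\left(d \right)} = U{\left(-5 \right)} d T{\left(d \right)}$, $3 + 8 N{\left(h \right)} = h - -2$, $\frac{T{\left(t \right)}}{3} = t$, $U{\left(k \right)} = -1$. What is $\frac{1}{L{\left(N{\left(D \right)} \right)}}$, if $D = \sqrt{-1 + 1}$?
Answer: $- \frac{64}{3} \approx -21.333$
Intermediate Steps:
$T{\left(t \right)} = 3 t$
$D = 0$ ($D = \sqrt{0} = 0$)
$N{\left(h \right)} = - \frac{1}{8} + \frac{h}{8}$ ($N{\left(h \right)} = - \frac{3}{8} + \frac{h - -2}{8} = - \frac{3}{8} + \frac{h + 2}{8} = - \frac{3}{8} + \frac{2 + h}{8} = - \frac{3}{8} + \left(\frac{1}{4} + \frac{h}{8}\right) = - \frac{1}{8} + \frac{h}{8}$)
$L{\left(d \right)} = - 3 d^{2}$ ($L{\left(d \right)} = - d 3 d = - 3 d^{2}$)
$\frac{1}{L{\left(N{\left(D \right)} \right)}} = \frac{1}{\left(-3\right) \left(- \frac{1}{8} + \frac{1}{8} \cdot 0\right)^{2}} = \frac{1}{\left(-3\right) \left(- \frac{1}{8} + 0\right)^{2}} = \frac{1}{\left(-3\right) \left(- \frac{1}{8}\right)^{2}} = \frac{1}{\left(-3\right) \frac{1}{64}} = \frac{1}{- \frac{3}{64}} = - \frac{64}{3}$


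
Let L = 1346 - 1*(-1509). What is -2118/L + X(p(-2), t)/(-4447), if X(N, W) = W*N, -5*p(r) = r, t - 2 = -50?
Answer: -1872786/2539237 ≈ -0.73754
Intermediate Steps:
t = -48 (t = 2 - 50 = -48)
L = 2855 (L = 1346 + 1509 = 2855)
p(r) = -r/5
X(N, W) = N*W
-2118/L + X(p(-2), t)/(-4447) = -2118/2855 + (-⅕*(-2)*(-48))/(-4447) = -2118*1/2855 + ((⅖)*(-48))*(-1/4447) = -2118/2855 - 96/5*(-1/4447) = -2118/2855 + 96/22235 = -1872786/2539237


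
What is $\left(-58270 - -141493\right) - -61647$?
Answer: $144870$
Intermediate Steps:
$\left(-58270 - -141493\right) - -61647 = \left(-58270 + 141493\right) + 61647 = 83223 + 61647 = 144870$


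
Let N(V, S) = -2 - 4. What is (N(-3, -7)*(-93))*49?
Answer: 27342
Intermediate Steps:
N(V, S) = -6
(N(-3, -7)*(-93))*49 = -6*(-93)*49 = 558*49 = 27342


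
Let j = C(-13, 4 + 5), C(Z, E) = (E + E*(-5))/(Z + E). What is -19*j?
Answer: -171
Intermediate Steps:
C(Z, E) = -4*E/(E + Z) (C(Z, E) = (E - 5*E)/(E + Z) = (-4*E)/(E + Z) = -4*E/(E + Z))
j = 9 (j = -4*(4 + 5)/((4 + 5) - 13) = -4*9/(9 - 13) = -4*9/(-4) = -4*9*(-1/4) = 9)
-19*j = -19*9 = -171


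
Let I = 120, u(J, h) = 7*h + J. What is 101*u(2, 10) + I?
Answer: 7392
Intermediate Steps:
u(J, h) = J + 7*h
101*u(2, 10) + I = 101*(2 + 7*10) + 120 = 101*(2 + 70) + 120 = 101*72 + 120 = 7272 + 120 = 7392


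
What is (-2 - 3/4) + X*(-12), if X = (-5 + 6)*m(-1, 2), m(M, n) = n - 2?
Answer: -11/4 ≈ -2.7500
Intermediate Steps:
m(M, n) = -2 + n
X = 0 (X = (-5 + 6)*(-2 + 2) = 1*0 = 0)
(-2 - 3/4) + X*(-12) = (-2 - 3/4) + 0*(-12) = (-2 - 3/4) + 0 = -11/4 + 0 = -11/4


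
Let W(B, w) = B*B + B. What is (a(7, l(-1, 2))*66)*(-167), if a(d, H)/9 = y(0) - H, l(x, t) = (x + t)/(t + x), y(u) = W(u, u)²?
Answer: 99198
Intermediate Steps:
W(B, w) = B + B² (W(B, w) = B² + B = B + B²)
y(u) = u²*(1 + u)² (y(u) = (u*(1 + u))² = u²*(1 + u)²)
l(x, t) = 1 (l(x, t) = (t + x)/(t + x) = 1)
a(d, H) = -9*H (a(d, H) = 9*(0²*(1 + 0)² - H) = 9*(0*1² - H) = 9*(0*1 - H) = 9*(0 - H) = 9*(-H) = -9*H)
(a(7, l(-1, 2))*66)*(-167) = (-9*1*66)*(-167) = -9*66*(-167) = -594*(-167) = 99198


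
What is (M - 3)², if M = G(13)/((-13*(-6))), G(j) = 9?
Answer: 5625/676 ≈ 8.3210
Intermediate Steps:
M = 3/26 (M = 9/((-13*(-6))) = 9/78 = 9*(1/78) = 3/26 ≈ 0.11538)
(M - 3)² = (3/26 - 3)² = (-75/26)² = 5625/676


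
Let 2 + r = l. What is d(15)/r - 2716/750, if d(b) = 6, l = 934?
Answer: -631703/174750 ≈ -3.6149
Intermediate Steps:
r = 932 (r = -2 + 934 = 932)
d(15)/r - 2716/750 = 6/932 - 2716/750 = 6*(1/932) - 2716*1/750 = 3/466 - 1358/375 = -631703/174750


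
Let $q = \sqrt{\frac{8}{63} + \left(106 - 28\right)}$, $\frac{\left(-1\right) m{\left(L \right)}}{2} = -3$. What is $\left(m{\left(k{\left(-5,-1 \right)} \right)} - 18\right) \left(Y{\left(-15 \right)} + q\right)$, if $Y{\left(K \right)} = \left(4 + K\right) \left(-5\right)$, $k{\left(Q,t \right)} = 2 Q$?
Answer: $-660 - \frac{4 \sqrt{34454}}{7} \approx -766.07$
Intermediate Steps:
$Y{\left(K \right)} = -20 - 5 K$
$m{\left(L \right)} = 6$ ($m{\left(L \right)} = \left(-2\right) \left(-3\right) = 6$)
$q = \frac{\sqrt{34454}}{21}$ ($q = \sqrt{8 \cdot \frac{1}{63} + 78} = \sqrt{\frac{8}{63} + 78} = \sqrt{\frac{4922}{63}} = \frac{\sqrt{34454}}{21} \approx 8.8389$)
$\left(m{\left(k{\left(-5,-1 \right)} \right)} - 18\right) \left(Y{\left(-15 \right)} + q\right) = \left(6 - 18\right) \left(\left(-20 - -75\right) + \frac{\sqrt{34454}}{21}\right) = - 12 \left(\left(-20 + 75\right) + \frac{\sqrt{34454}}{21}\right) = - 12 \left(55 + \frac{\sqrt{34454}}{21}\right) = -660 - \frac{4 \sqrt{34454}}{7}$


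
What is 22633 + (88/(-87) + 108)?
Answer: 1978379/87 ≈ 22740.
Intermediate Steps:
22633 + (88/(-87) + 108) = 22633 + (-1/87*88 + 108) = 22633 + (-88/87 + 108) = 22633 + 9308/87 = 1978379/87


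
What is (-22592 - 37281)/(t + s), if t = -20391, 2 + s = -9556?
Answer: 59873/29949 ≈ 1.9992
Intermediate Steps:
s = -9558 (s = -2 - 9556 = -9558)
(-22592 - 37281)/(t + s) = (-22592 - 37281)/(-20391 - 9558) = -59873/(-29949) = -59873*(-1/29949) = 59873/29949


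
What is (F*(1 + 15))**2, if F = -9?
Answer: 20736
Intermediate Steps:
(F*(1 + 15))**2 = (-9*(1 + 15))**2 = (-9*16)**2 = (-144)**2 = 20736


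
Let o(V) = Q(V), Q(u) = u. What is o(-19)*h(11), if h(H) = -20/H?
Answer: 380/11 ≈ 34.545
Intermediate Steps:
o(V) = V
o(-19)*h(11) = -(-380)/11 = -19*(-20/11) = 380/11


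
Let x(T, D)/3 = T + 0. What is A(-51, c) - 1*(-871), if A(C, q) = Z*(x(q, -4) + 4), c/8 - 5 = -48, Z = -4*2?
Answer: 9095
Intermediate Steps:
Z = -8
c = -344 (c = 40 + 8*(-48) = 40 - 384 = -344)
x(T, D) = 3*T (x(T, D) = 3*(T + 0) = 3*T)
A(C, q) = -32 - 24*q (A(C, q) = -8*(3*q + 4) = -8*(4 + 3*q) = -32 - 24*q)
A(-51, c) - 1*(-871) = (-32 - 24*(-344)) - 1*(-871) = (-32 + 8256) + 871 = 8224 + 871 = 9095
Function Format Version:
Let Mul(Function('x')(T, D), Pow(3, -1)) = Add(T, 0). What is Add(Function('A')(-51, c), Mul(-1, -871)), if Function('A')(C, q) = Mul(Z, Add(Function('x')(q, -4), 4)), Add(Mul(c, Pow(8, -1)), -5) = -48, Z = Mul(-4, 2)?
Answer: 9095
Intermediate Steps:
Z = -8
c = -344 (c = Add(40, Mul(8, -48)) = Add(40, -384) = -344)
Function('x')(T, D) = Mul(3, T) (Function('x')(T, D) = Mul(3, Add(T, 0)) = Mul(3, T))
Function('A')(C, q) = Add(-32, Mul(-24, q)) (Function('A')(C, q) = Mul(-8, Add(Mul(3, q), 4)) = Mul(-8, Add(4, Mul(3, q))) = Add(-32, Mul(-24, q)))
Add(Function('A')(-51, c), Mul(-1, -871)) = Add(Add(-32, Mul(-24, -344)), Mul(-1, -871)) = Add(Add(-32, 8256), 871) = Add(8224, 871) = 9095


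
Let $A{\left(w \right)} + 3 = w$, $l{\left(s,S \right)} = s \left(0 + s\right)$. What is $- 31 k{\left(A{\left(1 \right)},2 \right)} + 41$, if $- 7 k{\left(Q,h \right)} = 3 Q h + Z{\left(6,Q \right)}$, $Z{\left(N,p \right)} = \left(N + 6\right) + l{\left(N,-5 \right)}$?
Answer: $\frac{1403}{7} \approx 200.43$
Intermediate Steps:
$l{\left(s,S \right)} = s^{2}$ ($l{\left(s,S \right)} = s s = s^{2}$)
$Z{\left(N,p \right)} = 6 + N + N^{2}$ ($Z{\left(N,p \right)} = \left(N + 6\right) + N^{2} = \left(6 + N\right) + N^{2} = 6 + N + N^{2}$)
$A{\left(w \right)} = -3 + w$
$k{\left(Q,h \right)} = - \frac{48}{7} - \frac{3 Q h}{7}$ ($k{\left(Q,h \right)} = - \frac{3 Q h + \left(6 + 6 + 6^{2}\right)}{7} = - \frac{3 Q h + \left(6 + 6 + 36\right)}{7} = - \frac{3 Q h + 48}{7} = - \frac{48 + 3 Q h}{7} = - \frac{48}{7} - \frac{3 Q h}{7}$)
$- 31 k{\left(A{\left(1 \right)},2 \right)} + 41 = - 31 \left(- \frac{48}{7} - \frac{3}{7} \left(-3 + 1\right) 2\right) + 41 = - 31 \left(- \frac{48}{7} - \left(- \frac{6}{7}\right) 2\right) + 41 = - 31 \left(- \frac{48}{7} + \frac{12}{7}\right) + 41 = \left(-31\right) \left(- \frac{36}{7}\right) + 41 = \frac{1116}{7} + 41 = \frac{1403}{7}$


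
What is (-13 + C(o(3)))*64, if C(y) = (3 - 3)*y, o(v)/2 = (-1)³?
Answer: -832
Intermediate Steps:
o(v) = -2 (o(v) = 2*(-1)³ = 2*(-1) = -2)
C(y) = 0 (C(y) = 0*y = 0)
(-13 + C(o(3)))*64 = (-13 + 0)*64 = -13*64 = -832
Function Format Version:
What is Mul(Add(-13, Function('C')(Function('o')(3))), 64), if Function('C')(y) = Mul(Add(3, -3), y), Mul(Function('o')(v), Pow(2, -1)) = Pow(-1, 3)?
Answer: -832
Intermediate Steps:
Function('o')(v) = -2 (Function('o')(v) = Mul(2, Pow(-1, 3)) = Mul(2, -1) = -2)
Function('C')(y) = 0 (Function('C')(y) = Mul(0, y) = 0)
Mul(Add(-13, Function('C')(Function('o')(3))), 64) = Mul(Add(-13, 0), 64) = Mul(-13, 64) = -832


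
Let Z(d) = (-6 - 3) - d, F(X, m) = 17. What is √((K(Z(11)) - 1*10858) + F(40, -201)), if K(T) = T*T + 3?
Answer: I*√10438 ≈ 102.17*I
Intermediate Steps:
Z(d) = -9 - d
K(T) = 3 + T² (K(T) = T² + 3 = 3 + T²)
√((K(Z(11)) - 1*10858) + F(40, -201)) = √(((3 + (-9 - 1*11)²) - 1*10858) + 17) = √(((3 + (-9 - 11)²) - 10858) + 17) = √(((3 + (-20)²) - 10858) + 17) = √(((3 + 400) - 10858) + 17) = √((403 - 10858) + 17) = √(-10455 + 17) = √(-10438) = I*√10438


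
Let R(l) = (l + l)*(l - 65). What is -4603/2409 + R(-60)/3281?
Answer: 21032557/7903929 ≈ 2.6610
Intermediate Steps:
R(l) = 2*l*(-65 + l) (R(l) = (2*l)*(-65 + l) = 2*l*(-65 + l))
-4603/2409 + R(-60)/3281 = -4603/2409 + (2*(-60)*(-65 - 60))/3281 = -4603*1/2409 + (2*(-60)*(-125))*(1/3281) = -4603/2409 + 15000*(1/3281) = -4603/2409 + 15000/3281 = 21032557/7903929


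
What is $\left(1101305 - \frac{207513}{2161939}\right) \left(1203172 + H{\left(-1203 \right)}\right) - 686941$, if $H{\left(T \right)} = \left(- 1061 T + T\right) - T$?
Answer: $\frac{454131151314049147}{166303} \approx 2.7307 \cdot 10^{12}$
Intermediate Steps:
$H{\left(T \right)} = - 1061 T$ ($H{\left(T \right)} = - 1060 T - T = - 1061 T$)
$\left(1101305 - \frac{207513}{2161939}\right) \left(1203172 + H{\left(-1203 \right)}\right) - 686941 = \left(1101305 - \frac{207513}{2161939}\right) \left(1203172 - -1276383\right) - 686941 = \left(1101305 - \frac{207513}{2161939}\right) \left(1203172 + 1276383\right) - 686941 = \left(1101305 - \frac{207513}{2161939}\right) 2479555 - 686941 = \frac{2380954022882}{2161939} \cdot 2479555 - 686941 = \frac{454131265554398270}{166303} - 686941 = \frac{454131151314049147}{166303}$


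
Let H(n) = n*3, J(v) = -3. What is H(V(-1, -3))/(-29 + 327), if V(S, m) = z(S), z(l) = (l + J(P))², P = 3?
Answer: 24/149 ≈ 0.16107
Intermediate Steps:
z(l) = (-3 + l)² (z(l) = (l - 3)² = (-3 + l)²)
V(S, m) = (-3 + S)²
H(n) = 3*n
H(V(-1, -3))/(-29 + 327) = (3*(-3 - 1)²)/(-29 + 327) = (3*(-4)²)/298 = (3*16)*(1/298) = 48*(1/298) = 24/149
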